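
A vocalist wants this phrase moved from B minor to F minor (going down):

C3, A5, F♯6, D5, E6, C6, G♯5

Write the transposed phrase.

Gb2 Eb5 C6 Ab4 Bb5 Gb5 D5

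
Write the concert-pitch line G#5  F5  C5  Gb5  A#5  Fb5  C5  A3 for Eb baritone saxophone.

E#7 D7 A6 Eb7 F##7 Db7 A6 F#5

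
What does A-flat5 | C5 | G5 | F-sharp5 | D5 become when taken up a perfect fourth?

Ab5 -> Db6
C5 -> F5
G5 -> C6
F#5 -> B5
D5 -> G5

Db6 F5 C6 B5 G5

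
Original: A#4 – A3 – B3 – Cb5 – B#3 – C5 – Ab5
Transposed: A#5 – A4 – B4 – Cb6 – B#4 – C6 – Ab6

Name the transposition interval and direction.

up a perfect octave

Take the first pair: A#4 → A#5. A to A spans 8 letter names, so the interval is some kind of octave.
A#4 to A#5 is 12 semitones, which makes it a perfect octave; the second version is higher, so the direction is up.
Checking another pair — Ab5 → Ab6 — gives the same interval.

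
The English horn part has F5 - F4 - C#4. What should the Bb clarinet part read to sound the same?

First find concert pitch: the English horn sounds a perfect fifth below written, so F5 F4 C#4 sounds Bb4 Bb3 F#3.
Then write for Bb clarinet: it sounds a major second below written, so the part must be a major second above concert.
Bb4 → C5
Bb3 → C4
F#3 → G#3

C5 C4 G#3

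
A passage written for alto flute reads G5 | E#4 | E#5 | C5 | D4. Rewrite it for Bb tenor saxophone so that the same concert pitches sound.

E6 C##5 C##6 A5 B4

First find concert pitch: the alto flute sounds a perfect fourth below written, so G5 E#4 E#5 C5 D4 sounds D5 B#3 B#4 G4 A3.
Then write for Bb tenor saxophone: it sounds a major ninth below written, so the part must be a major ninth above concert.
D5 → E6
B#3 → C##5
B#4 → C##6
G4 → A5
A3 → B4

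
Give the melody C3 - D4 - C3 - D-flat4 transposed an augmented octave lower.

C3 → Cb2
D4 → Db3
C3 → Cb2
Db4 → Dbb3

Cb2 Db3 Cb2 Dbb3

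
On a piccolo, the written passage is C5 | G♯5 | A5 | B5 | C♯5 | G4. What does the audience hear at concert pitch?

Written C4 on the piccolo sounds as C5, a perfect octave higher; apply that shift to every note.
C5 → C6
G#5 → G#6
A5 → A6
B5 → B6
C#5 → C#6
G4 → G5

C6 G#6 A6 B6 C#6 G5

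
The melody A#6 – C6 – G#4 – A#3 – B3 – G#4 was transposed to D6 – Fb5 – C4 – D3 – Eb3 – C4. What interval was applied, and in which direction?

From A#6 to D6 is 5 letter names — a fifth of some quality.
D6 to A#6 is 8 semitones, which makes it an augmented fifth; the second version is lower, so the direction is down.
Checking another pair — G#4 → C4 — gives the same interval.

down an augmented fifth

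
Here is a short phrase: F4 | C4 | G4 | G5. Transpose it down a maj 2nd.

F4 to Eb4
C4 to Bb3
G4 to F4
G5 to F5

Eb4 Bb3 F4 F5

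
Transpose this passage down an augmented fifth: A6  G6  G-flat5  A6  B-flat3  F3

Db6 Cb6 Cbb5 Db6 Ebb3 Bbb2

A6 becomes Db6
G6 becomes Cb6
Gb5 becomes Cbb5
A6 becomes Db6
Bb3 becomes Ebb3
F3 becomes Bbb2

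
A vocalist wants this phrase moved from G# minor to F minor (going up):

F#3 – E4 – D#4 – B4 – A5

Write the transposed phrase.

Eb4 Db5 C5 Ab5 Gb6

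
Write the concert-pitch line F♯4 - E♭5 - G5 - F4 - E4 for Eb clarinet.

Written C4 sounds as Eb4 on the Eb clarinet, so concert pitches are written a minor third down.
F#4 to D#4
Eb5 to C5
G5 to E5
F4 to D4
E4 to C#4

D#4 C5 E5 D4 C#4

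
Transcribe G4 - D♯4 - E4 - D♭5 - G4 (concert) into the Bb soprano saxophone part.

A4 E#4 F#4 Eb5 A4

Written C4 sounds as Bb3 on the Bb soprano saxophone, so concert pitches are written a major second up.
G4 to A4
D#4 to E#4
E4 to F#4
Db5 to Eb5
G4 to A4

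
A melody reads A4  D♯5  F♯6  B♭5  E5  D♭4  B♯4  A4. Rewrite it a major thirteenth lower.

A4 → C3
D#5 → F#3
F#6 → A4
Bb5 → Db4
E5 → G3
Db4 → Fb2
B#4 → D#3
A4 → C3

C3 F#3 A4 Db4 G3 Fb2 D#3 C3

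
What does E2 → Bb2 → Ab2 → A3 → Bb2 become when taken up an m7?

D3 Ab3 Gb3 G4 Ab3

E2 up a minor seventh is D3.
Bb2 up a minor seventh is Ab3.
A minor seventh up from Ab2 gives Gb3.
A3 up a minor seventh is G4.
A minor seventh up from Bb2 gives Ab3.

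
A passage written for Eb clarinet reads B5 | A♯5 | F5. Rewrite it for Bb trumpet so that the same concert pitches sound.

E6 D#6 Bb5

First find concert pitch: the Eb clarinet sounds a minor third above written, so B5 A♯5 F5 sounds D6 C#6 Ab5.
Then write for Bb trumpet: it sounds a major second below written, so the part must be a major second above concert.
D6 → E6
C#6 → D#6
Ab5 → Bb5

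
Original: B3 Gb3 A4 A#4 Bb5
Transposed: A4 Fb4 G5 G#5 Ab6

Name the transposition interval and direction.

up a minor seventh

Take the first pair: B3 → A4. B to A spans 7 letter names, so the interval is some kind of seventh.
B3 to A4 is 10 semitones, which makes it a minor seventh; the second version is higher, so the direction is up.
Checking another pair — Bb5 → Ab6 — gives the same interval.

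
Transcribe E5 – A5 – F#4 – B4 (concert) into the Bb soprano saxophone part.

Written C4 sounds as Bb3 on the Bb soprano saxophone, so concert pitches are written a major second up.
E5 -> F#5
A5 -> B5
F#4 -> G#4
B4 -> C#5

F#5 B5 G#4 C#5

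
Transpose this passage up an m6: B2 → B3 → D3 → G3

B2 -> G3
B3 -> G4
D3 -> Bb3
G3 -> Eb4

G3 G4 Bb3 Eb4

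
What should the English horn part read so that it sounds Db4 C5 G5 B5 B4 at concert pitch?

Ab4 G5 D6 F#6 F#5

The English horn sounds a perfect fifth below written, so the written part must be a perfect fifth above concert — transpose each note up.
Db4 to Ab4
C5 to G5
G5 to D6
B5 to F#6
B4 to F#5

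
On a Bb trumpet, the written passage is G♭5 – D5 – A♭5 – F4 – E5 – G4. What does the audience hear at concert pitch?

Fb5 C5 Gb5 Eb4 D5 F4

The Bb trumpet sounds a major second below written, so transpose each written note down a major second.
Gb5 gives Fb5
D5 gives C5
Ab5 gives Gb5
F4 gives Eb4
E5 gives D5
G4 gives F4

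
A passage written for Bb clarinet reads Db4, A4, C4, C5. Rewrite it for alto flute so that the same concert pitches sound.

Fb4 C5 Eb4 Eb5

First find concert pitch: the Bb clarinet sounds a major second below written, so Db4 A4 C4 C5 sounds Cb4 G4 Bb3 Bb4.
Then write for alto flute: it sounds a perfect fourth below written, so the part must be a perfect fourth above concert.
Cb4 → Fb4
G4 → C5
Bb3 → Eb4
Bb4 → Eb5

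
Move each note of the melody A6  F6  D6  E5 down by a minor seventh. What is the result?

A6: a seventh down reaches B, and 10 semitones makes it B5.
F6: a seventh down reaches G, and 10 semitones makes it G5.
A minor seventh down from D6 gives E5.
E5: a seventh down reaches F, and 10 semitones makes it F#4.

B5 G5 E5 F#4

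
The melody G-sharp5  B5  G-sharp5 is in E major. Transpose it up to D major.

F#6 A6 F#6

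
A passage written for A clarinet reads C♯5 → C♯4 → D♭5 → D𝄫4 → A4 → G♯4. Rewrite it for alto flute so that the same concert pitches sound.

D#5 D#4 Eb5 Ebb4 B4 A#4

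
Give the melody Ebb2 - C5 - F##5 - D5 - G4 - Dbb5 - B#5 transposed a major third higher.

Ebb2: a third up reaches G, and 4 semitones makes it Gb2.
C5: a third up reaches E, and 4 semitones makes it E5.
F##5 up a major third is A##5.
D5: a third up reaches F, and 4 semitones makes it F#5.
G4: a third up reaches B, and 4 semitones makes it B4.
A major third up from Dbb5 gives Fb5.
B#5 up a major third is D##6.

Gb2 E5 A##5 F#5 B4 Fb5 D##6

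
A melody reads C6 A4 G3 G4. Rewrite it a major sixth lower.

Eb5 C4 Bb2 Bb3

A major sixth down from C6 gives Eb5.
A4 down a major sixth is C4.
G3: a sixth down reaches B, and 9 semitones makes it Bb2.
A major sixth down from G4 gives Bb3.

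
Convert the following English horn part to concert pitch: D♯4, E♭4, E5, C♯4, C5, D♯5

G#3 Ab3 A4 F#3 F4 G#4

Written C4 on the English horn sounds as F3, a perfect fifth lower; apply that shift to every note.
D#4 to G#3
Eb4 to Ab3
E5 to A4
C#4 to F#3
C5 to F4
D#5 to G#4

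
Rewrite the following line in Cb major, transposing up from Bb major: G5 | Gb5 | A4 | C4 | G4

Ab5 Abb5 Bb4 Db4 Ab4

Bb major to Cb major up is a minor second, so every note moves up by that interval.
G5 -> Ab5
Gb5 -> Abb5
A4 -> Bb4
C4 -> Db4
G4 -> Ab4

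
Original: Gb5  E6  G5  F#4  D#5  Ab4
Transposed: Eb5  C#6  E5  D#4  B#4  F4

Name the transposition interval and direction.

down a minor third

From Gb5 to Eb5 is 3 letter names — a third of some quality.
Eb5 to Gb5 is 3 semitones, which makes it a minor third; the second version is lower, so the direction is down.
Checking another pair — Ab4 → F4 — gives the same interval.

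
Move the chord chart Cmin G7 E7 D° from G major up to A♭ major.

G major up to A♭ major is a minor second; each chord root moves by that interval while the quality stays the same.
Cmin: root C up a minor second → Db, giving Dbmin.
G7: root G up a minor second → Ab, giving Ab7.
E7: root E up a minor second → F, giving F7.
D°: root D up a minor second → Eb, giving Eb°.

Dbmin Ab7 F7 Eb°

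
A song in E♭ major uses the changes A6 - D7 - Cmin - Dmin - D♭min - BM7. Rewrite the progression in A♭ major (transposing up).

E♭ major up to A♭ major is a perfect fourth; each chord root moves by that interval while the quality stays the same.
A6: root A up a perfect fourth → D, giving D6.
D7: root D up a perfect fourth → G, giving G7.
Cmin: root C up a perfect fourth → F, giving Fmin.
Dmin: root D up a perfect fourth → G, giving Gmin.
D♭min: root D♭ up a perfect fourth → Gb, giving Gbmin.
BM7: root B up a perfect fourth → E, giving EM7.

D6 G7 Fmin Gmin Gbmin EM7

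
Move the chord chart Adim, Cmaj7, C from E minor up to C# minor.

E minor up to C# minor is a major sixth; each chord root moves by that interval while the quality stays the same.
Adim: root A up a major sixth → F#, giving F#dim.
Cmaj7: root C up a major sixth → A, giving Amaj7.
C: root C up a major sixth → A, giving A.

F#dim Amaj7 A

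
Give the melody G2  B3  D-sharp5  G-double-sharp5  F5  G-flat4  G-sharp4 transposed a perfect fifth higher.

D3 F#4 A#5 D##6 C6 Db5 D#5

A perfect fifth up from G2 gives D3.
B3: a fifth up reaches F, and 7 semitones makes it F#4.
A perfect fifth up from D#5 gives A#5.
A perfect fifth up from G##5 gives D##6.
A perfect fifth up from F5 gives C6.
Gb4: a fifth up reaches D, and 7 semitones makes it Db5.
G#4: a fifth up reaches D, and 7 semitones makes it D#5.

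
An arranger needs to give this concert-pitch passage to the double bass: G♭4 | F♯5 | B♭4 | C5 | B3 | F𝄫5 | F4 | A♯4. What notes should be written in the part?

Gb5 F#6 Bb5 C6 B4 Fbb6 F5 A#5

The double bass sounds a perfect octave below written, so the written part must be a perfect octave above concert — transpose each note up.
Gb4 to Gb5
F#5 to F#6
Bb4 to Bb5
C5 to C6
B3 to B4
Fbb5 to Fbb6
F4 to F5
A#4 to A#5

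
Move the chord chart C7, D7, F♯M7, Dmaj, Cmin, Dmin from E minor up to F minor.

Db7 Eb7 GM7 Ebmaj Dbmin Ebmin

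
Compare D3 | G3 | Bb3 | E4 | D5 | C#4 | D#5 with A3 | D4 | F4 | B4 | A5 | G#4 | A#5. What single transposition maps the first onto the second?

From D3 to A3 is 5 letter names — a fifth of some quality.
D3 to A3 is 7 semitones, which makes it a perfect fifth; the second version is higher, so the direction is up.
Checking another pair — D#5 → A#5 — gives the same interval.

up a perfect fifth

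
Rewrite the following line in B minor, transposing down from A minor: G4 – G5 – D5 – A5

From A down to B is a minor seventh; apply that to each pitch.
G4 → A3
G5 → A4
D5 → E4
A5 → B4

A3 A4 E4 B4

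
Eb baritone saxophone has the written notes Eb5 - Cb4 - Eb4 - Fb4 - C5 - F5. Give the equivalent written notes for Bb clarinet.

Ab3 Fb2 Ab2 Bbb2 F3 Bb3

First find concert pitch: the Eb baritone saxophone sounds a major thirteenth below written, so Eb5 Cb4 Eb4 Fb4 C5 F5 sounds Gb3 Ebb2 Gb2 Abb2 Eb3 Ab3.
Then write for Bb clarinet: it sounds a major second below written, so the part must be a major second above concert.
Gb3 → Ab3
Ebb2 → Fb2
Gb2 → Ab2
Abb2 → Bbb2
Eb3 → F3
Ab3 → Bb3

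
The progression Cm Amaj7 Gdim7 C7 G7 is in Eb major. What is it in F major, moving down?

Dm Bmaj7 Adim7 D7 A7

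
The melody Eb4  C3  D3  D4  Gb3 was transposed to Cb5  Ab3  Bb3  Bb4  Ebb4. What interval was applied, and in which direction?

up a minor sixth

Take the first pair: Eb4 → Cb5. E to C spans 6 letter names, so the interval is some kind of sixth.
Eb4 to Cb5 is 8 semitones, which makes it a minor sixth; the second version is higher, so the direction is up.
Checking another pair — Gb3 → Ebb4 — gives the same interval.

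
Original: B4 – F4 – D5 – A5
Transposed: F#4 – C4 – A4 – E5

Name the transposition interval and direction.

down a perfect fourth

Take the first pair: B4 → F#4. B to F spans 4 letter names, so the interval is some kind of fourth.
F#4 to B4 is 5 semitones, which makes it a perfect fourth; the second version is lower, so the direction is down.
Checking another pair — A5 → E5 — gives the same interval.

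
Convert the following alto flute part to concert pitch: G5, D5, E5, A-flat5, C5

Written C4 on the alto flute sounds as G3, a perfect fourth lower; apply that shift to every note.
G5 → D5
D5 → A4
E5 → B4
Ab5 → Eb5
C5 → G4

D5 A4 B4 Eb5 G4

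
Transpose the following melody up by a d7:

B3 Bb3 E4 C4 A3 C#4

Ab4 Abb4 Db5 Bbb4 Gb4 Bb4

A diminished seventh up from B3 gives Ab4.
A diminished seventh up from Bb3 gives Abb4.
E4 up a diminished seventh is Db5.
C4 up a diminished seventh is Bbb4.
A3: a seventh up reaches G, and 9 semitones makes it Gb4.
C#4: a seventh up reaches B, and 9 semitones makes it Bb4.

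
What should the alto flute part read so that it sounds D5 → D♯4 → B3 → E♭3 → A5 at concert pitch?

Written C4 sounds as G3 on the alto flute, so concert pitches are written a perfect fourth up.
D5 -> G5
D#4 -> G#4
B3 -> E4
Eb3 -> Ab3
A5 -> D6

G5 G#4 E4 Ab3 D6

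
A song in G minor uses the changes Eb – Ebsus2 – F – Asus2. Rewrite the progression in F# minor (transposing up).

D Dsus2 E G#sus2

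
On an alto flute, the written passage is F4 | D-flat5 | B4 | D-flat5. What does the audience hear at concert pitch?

C4 Ab4 F#4 Ab4

Written C4 on the alto flute sounds as G3, a perfect fourth lower; apply that shift to every note.
F4 -> C4
Db5 -> Ab4
B4 -> F#4
Db5 -> Ab4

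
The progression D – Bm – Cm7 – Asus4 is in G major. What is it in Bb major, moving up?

F Dm Ebm7 Csus4

G major up to Bb major is a minor third; each chord root moves by that interval while the quality stays the same.
D: root D up a minor third → F, giving F.
Bm: root B up a minor third → D, giving Dm.
Cm7: root C up a minor third → Eb, giving Ebm7.
Asus4: root A up a minor third → C, giving Csus4.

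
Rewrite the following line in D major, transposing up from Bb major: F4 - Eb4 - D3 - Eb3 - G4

Bb major to D major up is a major third, so every note moves up by that interval.
F4 → A4
Eb4 → G4
D3 → F#3
Eb3 → G3
G4 → B4

A4 G4 F#3 G3 B4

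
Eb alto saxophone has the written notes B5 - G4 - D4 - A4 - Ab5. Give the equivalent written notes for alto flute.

First find concert pitch: the Eb alto saxophone sounds a major sixth below written, so B5 G4 D4 A4 Ab5 sounds D5 Bb3 F3 C4 Cb5.
Then write for alto flute: it sounds a perfect fourth below written, so the part must be a perfect fourth above concert.
D5 → G5
Bb3 → Eb4
F3 → Bb3
C4 → F4
Cb5 → Fb5

G5 Eb4 Bb3 F4 Fb5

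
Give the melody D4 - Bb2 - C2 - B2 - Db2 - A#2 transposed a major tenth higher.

F#5 D4 E3 D#4 F3 C##4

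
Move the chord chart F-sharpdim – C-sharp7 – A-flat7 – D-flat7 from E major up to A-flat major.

Bbdim F7 Dbb7 Gbb7

E major up to A-flat major is a diminished fourth; each chord root moves by that interval while the quality stays the same.
F-sharpdim: root F-sharp up a diminished fourth → Bb, giving Bbdim.
C-sharp7: root C-sharp up a diminished fourth → F, giving F7.
A-flat7: root A-flat up a diminished fourth → Dbb, giving Dbb7.
D-flat7: root D-flat up a diminished fourth → Gbb, giving Gbb7.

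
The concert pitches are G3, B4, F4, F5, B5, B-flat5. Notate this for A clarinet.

The A clarinet sounds a minor third below written, so the written part must be a minor third above concert — transpose each note up.
G3 -> Bb3
B4 -> D5
F4 -> Ab4
F5 -> Ab5
B5 -> D6
Bb5 -> Db6

Bb3 D5 Ab4 Ab5 D6 Db6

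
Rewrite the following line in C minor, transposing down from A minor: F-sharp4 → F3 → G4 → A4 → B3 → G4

A minor to C minor down is a major sixth, so every note moves down by that interval.
F#4 -> A3
F3 -> Ab2
G4 -> Bb3
A4 -> C4
B3 -> D3
G4 -> Bb3

A3 Ab2 Bb3 C4 D3 Bb3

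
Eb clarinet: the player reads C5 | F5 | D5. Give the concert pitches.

Eb5 Ab5 F5

Written C4 on the Eb clarinet sounds as Eb4, a minor third higher; apply that shift to every note.
C5 -> Eb5
F5 -> Ab5
D5 -> F5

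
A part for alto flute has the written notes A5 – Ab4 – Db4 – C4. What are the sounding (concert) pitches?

E5 Eb4 Ab3 G3

Written C4 on the alto flute sounds as G3, a perfect fourth lower; apply that shift to every note.
A5 -> E5
Ab4 -> Eb4
Db4 -> Ab3
C4 -> G3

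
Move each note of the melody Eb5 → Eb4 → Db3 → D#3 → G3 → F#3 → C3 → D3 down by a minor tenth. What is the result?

Eb5: a tenth down reaches C, and 15 semitones makes it C4.
Eb4: a tenth down reaches C, and 15 semitones makes it C3.
Db3: a tenth down reaches B, and 15 semitones makes it Bb1.
D#3: a tenth down reaches B, and 15 semitones makes it B#1.
G3: a tenth down reaches E, and 15 semitones makes it E2.
A minor tenth down from F#3 gives D#2.
C3: a tenth down reaches A, and 15 semitones makes it A1.
D3 down a minor tenth is B1.

C4 C3 Bb1 B#1 E2 D#2 A1 B1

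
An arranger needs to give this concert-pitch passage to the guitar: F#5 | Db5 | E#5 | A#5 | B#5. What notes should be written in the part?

The guitar sounds a perfect octave below written, so the written part must be a perfect octave above concert — transpose each note up.
F#5 gives F#6
Db5 gives Db6
E#5 gives E#6
A#5 gives A#6
B#5 gives B#6

F#6 Db6 E#6 A#6 B#6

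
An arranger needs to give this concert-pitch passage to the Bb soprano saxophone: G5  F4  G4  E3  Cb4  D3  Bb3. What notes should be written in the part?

The Bb soprano saxophone sounds a major second below written, so the written part must be a major second above concert — transpose each note up.
G5 → A5
F4 → G4
G4 → A4
E3 → F#3
Cb4 → Db4
D3 → E3
Bb3 → C4

A5 G4 A4 F#3 Db4 E3 C4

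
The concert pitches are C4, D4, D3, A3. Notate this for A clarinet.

The A clarinet sounds a minor third below written, so the written part must be a minor third above concert — transpose each note up.
C4 gives Eb4
D4 gives F4
D3 gives F3
A3 gives C4

Eb4 F4 F3 C4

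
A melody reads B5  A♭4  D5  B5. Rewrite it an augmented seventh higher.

An augmented seventh up from B5 gives A##6.
An augmented seventh up from Ab4 gives G#5.
D5: a seventh up reaches C, and 12 semitones makes it C##6.
B5: a seventh up reaches A, and 12 semitones makes it A##6.

A##6 G#5 C##6 A##6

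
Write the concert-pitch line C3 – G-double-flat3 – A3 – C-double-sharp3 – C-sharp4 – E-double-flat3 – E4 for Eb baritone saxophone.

The Eb baritone saxophone sounds a major thirteenth below written, so the written part must be a major thirteenth above concert — transpose each note up.
C3 gives A4
Gbb3 gives Ebb5
A3 gives F#5
C##3 gives A##4
C#4 gives A#5
Ebb3 gives Cb5
E4 gives C#6

A4 Ebb5 F#5 A##4 A#5 Cb5 C#6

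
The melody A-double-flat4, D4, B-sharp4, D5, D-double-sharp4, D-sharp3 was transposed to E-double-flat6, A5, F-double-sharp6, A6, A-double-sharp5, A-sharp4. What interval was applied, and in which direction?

up a perfect twelfth

From Abb4 to Ebb6 is 12 letter names — a twelfth of some quality.
Abb4 to Ebb6 is 19 semitones, which makes it a perfect twelfth; the second version is higher, so the direction is up.
Checking another pair — D#3 → A#4 — gives the same interval.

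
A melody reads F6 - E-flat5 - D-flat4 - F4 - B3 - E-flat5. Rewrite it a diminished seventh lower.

G#5 F#4 E3 G#3 C##3 F#4

F6 → G#5
Eb5 → F#4
Db4 → E3
F4 → G#3
B3 → C##3
Eb5 → F#4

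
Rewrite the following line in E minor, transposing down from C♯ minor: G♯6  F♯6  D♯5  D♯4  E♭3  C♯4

B5 A5 F#4 F#3 Gb2 E3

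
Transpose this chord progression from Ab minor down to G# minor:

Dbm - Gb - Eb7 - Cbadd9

C#m F# D#7 Badd9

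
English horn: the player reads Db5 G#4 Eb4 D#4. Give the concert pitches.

The English horn sounds a perfect fifth below written, so transpose each written note down a perfect fifth.
Db5 becomes Gb4
G#4 becomes C#4
Eb4 becomes Ab3
D#4 becomes G#3

Gb4 C#4 Ab3 G#3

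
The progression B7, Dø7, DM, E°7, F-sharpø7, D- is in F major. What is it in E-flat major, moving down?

A7 Cø7 CM D°7 Eø7 C-

F major down to E-flat major is a major second; each chord root moves by that interval while the quality stays the same.
B7: root B down a major second → A, giving A7.
Dø7: root D down a major second → C, giving Cø7.
DM: root D down a major second → C, giving CM.
E°7: root E down a major second → D, giving D°7.
F-sharpø7: root F-sharp down a major second → E, giving Eø7.
D-: root D down a major second → C, giving C-.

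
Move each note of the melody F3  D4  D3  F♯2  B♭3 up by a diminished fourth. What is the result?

Bbb3 Gb4 Gb3 Bb2 Ebb4

F3 gives Bbb3
D4 gives Gb4
D3 gives Gb3
F#2 gives Bb2
Bb3 gives Ebb4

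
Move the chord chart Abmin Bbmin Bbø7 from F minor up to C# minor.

Emin F#min F#ø7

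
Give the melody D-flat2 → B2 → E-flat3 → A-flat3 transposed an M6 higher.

Bb2 G#3 C4 F4

Db2 -> Bb2
B2 -> G#3
Eb3 -> C4
Ab3 -> F4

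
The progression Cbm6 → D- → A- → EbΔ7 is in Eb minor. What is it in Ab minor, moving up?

Eb minor up to Ab minor is a perfect fourth; each chord root moves by that interval while the quality stays the same.
Cbm6: root Cb up a perfect fourth → Fb, giving Fbm6.
D-: root D up a perfect fourth → G, giving G-.
A-: root A up a perfect fourth → D, giving D-.
EbΔ7: root Eb up a perfect fourth → Ab, giving AbΔ7.

Fbm6 G- D- AbΔ7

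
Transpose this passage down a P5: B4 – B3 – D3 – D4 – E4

E4 E3 G2 G3 A3

B4 -> E4
B3 -> E3
D3 -> G2
D4 -> G3
E4 -> A3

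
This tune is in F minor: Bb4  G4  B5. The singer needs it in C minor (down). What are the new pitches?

F4 D4 F#5

F minor to C minor down is a perfect fourth, so every note moves down by that interval.
Bb4 gives F4
G4 gives D4
B5 gives F#5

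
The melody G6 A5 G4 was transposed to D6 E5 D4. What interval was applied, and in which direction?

down a perfect fourth

From G6 to D6 is 4 letter names — a fourth of some quality.
D6 to G6 is 5 semitones, which makes it a perfect fourth; the second version is lower, so the direction is down.
Checking another pair — G4 → D4 — gives the same interval.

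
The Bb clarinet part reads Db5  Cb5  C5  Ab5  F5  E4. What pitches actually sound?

Cb5 Bbb4 Bb4 Gb5 Eb5 D4

Written C4 on the Bb clarinet sounds as Bb3, a major second lower; apply that shift to every note.
Db5 gives Cb5
Cb5 gives Bbb4
C5 gives Bb4
Ab5 gives Gb5
F5 gives Eb5
E4 gives D4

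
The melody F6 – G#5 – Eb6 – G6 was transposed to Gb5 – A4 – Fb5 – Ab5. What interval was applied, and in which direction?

From F6 to Gb5 is 7 letter names — a seventh of some quality.
Gb5 to F6 is 11 semitones, which makes it a major seventh; the second version is lower, so the direction is down.
Checking another pair — G6 → Ab5 — gives the same interval.

down a major seventh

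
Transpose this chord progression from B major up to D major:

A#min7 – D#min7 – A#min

C#min7 F#min7 C#min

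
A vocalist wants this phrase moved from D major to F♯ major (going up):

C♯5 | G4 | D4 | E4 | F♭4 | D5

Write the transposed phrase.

E#5 B4 F#4 G#4 Ab4 F#5

From D up to F♯ is a major third; apply that to each pitch.
C#5 gives E#5
G4 gives B4
D4 gives F#4
E4 gives G#4
Fb4 gives Ab4
D5 gives F#5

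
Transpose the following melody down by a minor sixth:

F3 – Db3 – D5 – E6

F3 becomes A2
Db3 becomes F2
D5 becomes F#4
E6 becomes G#5

A2 F2 F#4 G#5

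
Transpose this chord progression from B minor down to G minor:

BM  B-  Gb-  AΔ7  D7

GM G- Ebb- FΔ7 Bb7

B minor down to G minor is a major third; each chord root moves by that interval while the quality stays the same.
BM: root B down a major third → G, giving GM.
B-: root B down a major third → G, giving G-.
Gb-: root Gb down a major third → Ebb, giving Ebb-.
AΔ7: root A down a major third → F, giving FΔ7.
D7: root D down a major third → Bb, giving Bb7.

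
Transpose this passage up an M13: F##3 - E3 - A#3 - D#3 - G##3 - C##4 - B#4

F##3 to D##5
E3 to C#5
A#3 to F##5
D#3 to B#4
G##3 to E##5
C##4 to A##5
B#4 to G##6

D##5 C#5 F##5 B#4 E##5 A##5 G##6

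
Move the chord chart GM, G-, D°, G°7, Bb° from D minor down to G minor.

D minor down to G minor is a perfect fifth; each chord root moves by that interval while the quality stays the same.
GM: root G down a perfect fifth → C, giving CM.
G-: root G down a perfect fifth → C, giving C-.
D°: root D down a perfect fifth → G, giving G°.
G°7: root G down a perfect fifth → C, giving C°7.
Bb°: root Bb down a perfect fifth → Eb, giving Eb°.

CM C- G° C°7 Eb°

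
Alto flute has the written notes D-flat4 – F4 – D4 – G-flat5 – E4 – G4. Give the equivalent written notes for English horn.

Eb4 G4 E4 Ab5 F#4 A4

First find concert pitch: the alto flute sounds a perfect fourth below written, so D-flat4 F4 D4 G-flat5 E4 G4 sounds Ab3 C4 A3 Db5 B3 D4.
Then write for English horn: it sounds a perfect fifth below written, so the part must be a perfect fifth above concert.
Ab3 → Eb4
C4 → G4
A3 → E4
Db5 → Ab5
B3 → F#4
D4 → A4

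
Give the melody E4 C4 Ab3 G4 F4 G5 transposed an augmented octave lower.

Eb3 Cb3 Abb2 Gb3 Fb3 Gb4

An augmented octave down from E4 gives Eb3.
C4 down an augmented octave is Cb3.
An augmented octave down from Ab3 gives Abb2.
G4 down an augmented octave is Gb3.
An augmented octave down from F4 gives Fb3.
An augmented octave down from G5 gives Gb4.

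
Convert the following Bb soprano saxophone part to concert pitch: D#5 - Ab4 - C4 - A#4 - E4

C#5 Gb4 Bb3 G#4 D4

The Bb soprano saxophone sounds a major second below written, so transpose each written note down a major second.
D#5 → C#5
Ab4 → Gb4
C4 → Bb3
A#4 → G#4
E4 → D4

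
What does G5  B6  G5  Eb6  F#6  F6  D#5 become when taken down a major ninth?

F4 A5 F4 Db5 E5 Eb5 C#4

G5 gives F4
B6 gives A5
G5 gives F4
Eb6 gives Db5
F#6 gives E5
F6 gives Eb5
D#5 gives C#4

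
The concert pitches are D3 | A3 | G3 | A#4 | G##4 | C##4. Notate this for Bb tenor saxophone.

The Bb tenor saxophone sounds a major ninth below written, so the written part must be a major ninth above concert — transpose each note up.
D3 becomes E4
A3 becomes B4
G3 becomes A4
A#4 becomes B#5
G##4 becomes A##5
C##4 becomes D##5

E4 B4 A4 B#5 A##5 D##5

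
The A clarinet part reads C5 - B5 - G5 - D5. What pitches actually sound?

A4 G#5 E5 B4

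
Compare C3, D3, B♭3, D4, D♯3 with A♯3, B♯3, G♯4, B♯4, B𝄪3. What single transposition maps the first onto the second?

up an augmented sixth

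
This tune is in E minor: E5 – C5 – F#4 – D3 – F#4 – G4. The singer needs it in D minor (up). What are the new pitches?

E minor to D minor up is a minor seventh, so every note moves up by that interval.
E5 to D6
C5 to Bb5
F#4 to E5
D3 to C4
F#4 to E5
G4 to F5

D6 Bb5 E5 C4 E5 F5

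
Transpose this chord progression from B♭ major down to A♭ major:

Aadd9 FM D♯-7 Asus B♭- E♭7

B♭ major down to A♭ major is a major second; each chord root moves by that interval while the quality stays the same.
Aadd9: root A down a major second → G, giving Gadd9.
FM: root F down a major second → Eb, giving EbM.
D♯-7: root D♯ down a major second → C#, giving C#-7.
Asus: root A down a major second → G, giving Gsus.
B♭-: root B♭ down a major second → Ab, giving Ab-.
E♭7: root E♭ down a major second → Db, giving Db7.

Gadd9 EbM C#-7 Gsus Ab- Db7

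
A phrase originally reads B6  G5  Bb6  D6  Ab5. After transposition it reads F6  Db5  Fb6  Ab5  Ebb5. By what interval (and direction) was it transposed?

down an augmented fourth

From B6 to F6 is 4 letter names — a fourth of some quality.
F6 to B6 is 6 semitones, which makes it an augmented fourth; the second version is lower, so the direction is down.
Checking another pair — Ab5 → Ebb5 — gives the same interval.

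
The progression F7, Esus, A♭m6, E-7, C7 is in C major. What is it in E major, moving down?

A7 G#sus Cm6 G#-7 E7

C major down to E major is a minor sixth; each chord root moves by that interval while the quality stays the same.
F7: root F down a minor sixth → A, giving A7.
Esus: root E down a minor sixth → G#, giving G#sus.
A♭m6: root A♭ down a minor sixth → C, giving Cm6.
E-7: root E down a minor sixth → G#, giving G#-7.
C7: root C down a minor sixth → E, giving E7.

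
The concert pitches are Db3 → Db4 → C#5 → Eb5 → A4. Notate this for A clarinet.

The A clarinet sounds a minor third below written, so the written part must be a minor third above concert — transpose each note up.
Db3 to Fb3
Db4 to Fb4
C#5 to E5
Eb5 to Gb5
A4 to C5

Fb3 Fb4 E5 Gb5 C5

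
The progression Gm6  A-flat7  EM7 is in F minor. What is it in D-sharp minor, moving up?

E#m6 F#7 C##M7

F minor up to D-sharp minor is an augmented sixth; each chord root moves by that interval while the quality stays the same.
Gm6: root G up an augmented sixth → E#, giving E#m6.
A-flat7: root A-flat up an augmented sixth → F#, giving F#7.
EM7: root E up an augmented sixth → C##, giving C##M7.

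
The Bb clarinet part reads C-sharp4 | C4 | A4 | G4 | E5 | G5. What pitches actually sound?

B3 Bb3 G4 F4 D5 F5

The Bb clarinet sounds a major second below written, so transpose each written note down a major second.
C#4 gives B3
C4 gives Bb3
A4 gives G4
G4 gives F4
E5 gives D5
G5 gives F5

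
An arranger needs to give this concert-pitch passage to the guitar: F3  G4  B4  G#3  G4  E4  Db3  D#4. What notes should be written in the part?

F4 G5 B5 G#4 G5 E5 Db4 D#5

The guitar sounds a perfect octave below written, so the written part must be a perfect octave above concert — transpose each note up.
F3 becomes F4
G4 becomes G5
B4 becomes B5
G#3 becomes G#4
G4 becomes G5
E4 becomes E5
Db3 becomes Db4
D#4 becomes D#5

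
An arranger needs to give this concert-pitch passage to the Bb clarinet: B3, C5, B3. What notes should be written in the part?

C#4 D5 C#4

The Bb clarinet sounds a major second below written, so the written part must be a major second above concert — transpose each note up.
B3 to C#4
C5 to D5
B3 to C#4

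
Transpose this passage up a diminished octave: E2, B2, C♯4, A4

Eb3 Bb3 C5 Ab5

E2 → Eb3
B2 → Bb3
C#4 → C5
A4 → Ab5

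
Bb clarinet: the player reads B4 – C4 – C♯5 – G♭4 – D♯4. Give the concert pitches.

A4 Bb3 B4 Fb4 C#4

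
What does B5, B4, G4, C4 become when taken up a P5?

F#6 F#5 D5 G4

B5 becomes F#6
B4 becomes F#5
G4 becomes D5
C4 becomes G4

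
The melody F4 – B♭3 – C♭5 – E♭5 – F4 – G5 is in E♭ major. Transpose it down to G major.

From E♭ down to G is a minor sixth; apply that to each pitch.
F4 gives A3
Bb3 gives D3
Cb5 gives Eb4
Eb5 gives G4
F4 gives A3
G5 gives B4

A3 D3 Eb4 G4 A3 B4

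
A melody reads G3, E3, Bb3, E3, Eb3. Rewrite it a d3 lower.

E#3 C##3 G#3 C##3 C#3

G3 to E#3
E3 to C##3
Bb3 to G#3
E3 to C##3
Eb3 to C#3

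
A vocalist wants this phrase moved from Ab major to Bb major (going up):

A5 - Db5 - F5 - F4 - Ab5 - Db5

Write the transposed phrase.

Ab major to Bb major up is a major second, so every note moves up by that interval.
A5 → B5
Db5 → Eb5
F5 → G5
F4 → G4
Ab5 → Bb5
Db5 → Eb5

B5 Eb5 G5 G4 Bb5 Eb5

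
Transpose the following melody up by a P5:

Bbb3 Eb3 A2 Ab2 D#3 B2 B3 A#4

Fb4 Bb3 E3 Eb3 A#3 F#3 F#4 E#5

Bbb3 up a perfect fifth is Fb4.
Eb3: a fifth up reaches B, and 7 semitones makes it Bb3.
A2 up a perfect fifth is E3.
Ab2 up a perfect fifth is Eb3.
D#3: a fifth up reaches A, and 7 semitones makes it A#3.
B2: a fifth up reaches F, and 7 semitones makes it F#3.
A perfect fifth up from B3 gives F#4.
A#4 up a perfect fifth is E#5.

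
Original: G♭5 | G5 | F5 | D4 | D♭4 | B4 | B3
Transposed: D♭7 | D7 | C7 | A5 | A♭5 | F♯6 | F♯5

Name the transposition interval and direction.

From Gb5 to Db7 is 12 letter names — a twelfth of some quality.
Gb5 to Db7 is 19 semitones, which makes it a perfect twelfth; the second version is higher, so the direction is up.
Checking another pair — B3 → F#5 — gives the same interval.

up a perfect twelfth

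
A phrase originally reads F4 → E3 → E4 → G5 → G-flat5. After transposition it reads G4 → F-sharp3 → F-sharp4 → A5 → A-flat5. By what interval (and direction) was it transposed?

up a major second

Take the first pair: F4 → G4. F to G spans 2 letter names, so the interval is some kind of second.
F4 to G4 is 2 semitones, which makes it a major second; the second version is higher, so the direction is up.
Checking another pair — Gb5 → Ab5 — gives the same interval.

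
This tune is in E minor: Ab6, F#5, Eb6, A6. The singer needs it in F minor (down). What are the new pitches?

Bbb5 G4 Fb5 Bb5

From E down to F is a major seventh; apply that to each pitch.
Ab6 -> Bbb5
F#5 -> G4
Eb6 -> Fb5
A6 -> Bb5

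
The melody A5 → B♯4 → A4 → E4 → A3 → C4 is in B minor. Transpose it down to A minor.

B minor to A minor down is a major second, so every note moves down by that interval.
A5 to G5
B#4 to A#4
A4 to G4
E4 to D4
A3 to G3
C4 to Bb3

G5 A#4 G4 D4 G3 Bb3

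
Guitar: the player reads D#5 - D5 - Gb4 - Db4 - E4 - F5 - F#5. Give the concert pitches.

Written C4 on the guitar sounds as C3, a perfect octave lower; apply that shift to every note.
D#5 -> D#4
D5 -> D4
Gb4 -> Gb3
Db4 -> Db3
E4 -> E3
F5 -> F4
F#5 -> F#4

D#4 D4 Gb3 Db3 E3 F4 F#4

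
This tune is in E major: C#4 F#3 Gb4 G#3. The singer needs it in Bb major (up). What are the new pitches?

E major to Bb major up is a diminished fifth, so every note moves up by that interval.
C#4 -> G4
F#3 -> C4
Gb4 -> Dbb5
G#3 -> D4

G4 C4 Dbb5 D4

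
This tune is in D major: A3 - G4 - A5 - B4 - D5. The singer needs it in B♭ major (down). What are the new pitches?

F3 Eb4 F5 G4 Bb4

D major to B♭ major down is a major third, so every note moves down by that interval.
A3 becomes F3
G4 becomes Eb4
A5 becomes F5
B4 becomes G4
D5 becomes Bb4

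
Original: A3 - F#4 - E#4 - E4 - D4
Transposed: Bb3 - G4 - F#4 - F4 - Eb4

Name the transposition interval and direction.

up a minor second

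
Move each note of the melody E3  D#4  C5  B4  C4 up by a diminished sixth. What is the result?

E3 up a diminished sixth is Cb4.
D#4: a sixth up reaches B, and 7 semitones makes it Bb4.
C5 up a diminished sixth is Abb5.
B4: a sixth up reaches G, and 7 semitones makes it Gb5.
A diminished sixth up from C4 gives Abb4.

Cb4 Bb4 Abb5 Gb5 Abb4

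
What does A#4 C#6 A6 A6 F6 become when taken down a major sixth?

C#4 E5 C6 C6 Ab5

A#4: a sixth down reaches C, and 9 semitones makes it C#4.
C#6: a sixth down reaches E, and 9 semitones makes it E5.
A6: a sixth down reaches C, and 9 semitones makes it C6.
A major sixth down from A6 gives C6.
A major sixth down from F6 gives Ab5.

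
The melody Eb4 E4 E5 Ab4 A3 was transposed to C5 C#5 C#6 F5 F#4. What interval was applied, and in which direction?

Take the first pair: Eb4 → C5. E to C spans 6 letter names, so the interval is some kind of sixth.
Eb4 to C5 is 9 semitones, which makes it a major sixth; the second version is higher, so the direction is up.
Checking another pair — A3 → F#4 — gives the same interval.

up a major sixth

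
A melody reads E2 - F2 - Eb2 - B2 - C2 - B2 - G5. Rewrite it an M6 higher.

E2 → C#3
F2 → D3
Eb2 → C3
B2 → G#3
C2 → A2
B2 → G#3
G5 → E6

C#3 D3 C3 G#3 A2 G#3 E6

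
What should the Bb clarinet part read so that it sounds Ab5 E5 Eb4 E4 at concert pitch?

Bb5 F#5 F4 F#4

The Bb clarinet sounds a major second below written, so the written part must be a major second above concert — transpose each note up.
Ab5 to Bb5
E5 to F#5
Eb4 to F4
E4 to F#4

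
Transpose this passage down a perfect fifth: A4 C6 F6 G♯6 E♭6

D4 F5 Bb5 C#6 Ab5

A4 down a perfect fifth is D4.
C6 down a perfect fifth is F5.
F6: a fifth down reaches B, and 7 semitones makes it Bb5.
G#6: a fifth down reaches C, and 7 semitones makes it C#6.
Eb6: a fifth down reaches A, and 7 semitones makes it Ab5.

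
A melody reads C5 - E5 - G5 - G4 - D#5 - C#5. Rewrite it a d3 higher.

Ebb5 Gb5 Bbb5 Bbb4 F5 Eb5

C5 up a diminished third is Ebb5.
A diminished third up from E5 gives Gb5.
G5: a third up reaches B, and 2 semitones makes it Bbb5.
A diminished third up from G4 gives Bbb4.
D#5: a third up reaches F, and 2 semitones makes it F5.
C#5: a third up reaches E, and 2 semitones makes it Eb5.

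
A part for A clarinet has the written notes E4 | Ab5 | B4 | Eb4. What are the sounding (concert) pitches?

C#4 F5 G#4 C4

Written C4 on the A clarinet sounds as A3, a minor third lower; apply that shift to every note.
E4 gives C#4
Ab5 gives F5
B4 gives G#4
Eb4 gives C4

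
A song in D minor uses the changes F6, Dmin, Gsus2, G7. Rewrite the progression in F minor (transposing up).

Ab6 Fmin Bbsus2 Bb7

D minor up to F minor is a minor third; each chord root moves by that interval while the quality stays the same.
F6: root F up a minor third → Ab, giving Ab6.
Dmin: root D up a minor third → F, giving Fmin.
Gsus2: root G up a minor third → Bb, giving Bbsus2.
G7: root G up a minor third → Bb, giving Bb7.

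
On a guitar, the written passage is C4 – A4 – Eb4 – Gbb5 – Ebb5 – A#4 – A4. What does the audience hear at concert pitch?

The guitar sounds a perfect octave below written, so transpose each written note down a perfect octave.
C4 → C3
A4 → A3
Eb4 → Eb3
Gbb5 → Gbb4
Ebb5 → Ebb4
A#4 → A#3
A4 → A3

C3 A3 Eb3 Gbb4 Ebb4 A#3 A3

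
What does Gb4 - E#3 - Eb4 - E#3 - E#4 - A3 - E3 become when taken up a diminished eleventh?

Cbb6 A4 Abb5 A4 A5 Db5 Ab4

Gb4: an eleventh up reaches C, and 16 semitones makes it Cbb6.
E#3: an eleventh up reaches A, and 16 semitones makes it A4.
Eb4: an eleventh up reaches A, and 16 semitones makes it Abb5.
A diminished eleventh up from E#3 gives A4.
E#4: an eleventh up reaches A, and 16 semitones makes it A5.
A3 up a diminished eleventh is Db5.
A diminished eleventh up from E3 gives Ab4.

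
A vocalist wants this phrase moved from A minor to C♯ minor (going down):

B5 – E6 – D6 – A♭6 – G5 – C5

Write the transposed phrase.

D#5 G#5 F#5 C6 B4 E4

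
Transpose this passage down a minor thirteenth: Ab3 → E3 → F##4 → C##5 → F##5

C2 G#1 A##2 E##3 A##3

Ab3: a thirteenth down reaches C, and 20 semitones makes it C2.
A minor thirteenth down from E3 gives G#1.
F##4 down a minor thirteenth is A##2.
A minor thirteenth down from C##5 gives E##3.
F##5 down a minor thirteenth is A##3.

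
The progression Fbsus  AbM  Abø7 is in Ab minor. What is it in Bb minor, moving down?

Ab minor down to Bb minor is a minor seventh; each chord root moves by that interval while the quality stays the same.
Fbsus: root Fb down a minor seventh → Gb, giving Gbsus.
AbM: root Ab down a minor seventh → Bb, giving BbM.
Abø7: root Ab down a minor seventh → Bb, giving Bbø7.

Gbsus BbM Bbø7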